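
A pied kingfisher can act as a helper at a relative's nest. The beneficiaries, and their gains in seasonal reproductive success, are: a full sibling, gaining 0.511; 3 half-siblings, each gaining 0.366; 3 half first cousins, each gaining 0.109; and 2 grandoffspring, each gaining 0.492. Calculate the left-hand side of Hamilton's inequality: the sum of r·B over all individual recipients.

r to a full sibling = 1/2 (full sibs share both parents — two paths of length 2: r = 2·(1/2)^2 = 1/2).
r to a half-sibling = 0.25 (half-sibs share one parent — one path of length 2: r = (1/2)^2 = 1/4).
r to a half first cousin = 1/16 (half first cousins share one grandparent — one path of length 4: r = (1/2)^4 = 1/16).
r to a grandoffspring = 1/4 (two parent–offspring links: r = (1/2)^2 = 1/4).
Summing one r·B term per recipient: 1·0.5·0.511 + 3·0.25·0.366 + 3·0.0625·0.109 + 2·0.25·0.492 = 0.7964375.

0.7964375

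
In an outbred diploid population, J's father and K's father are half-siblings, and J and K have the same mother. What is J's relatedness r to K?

0.3125

Independent pedigree routes through distinct common ancestors add.
J and K are related in two ways: half first cousins through their fathers (r = 1/16) and half-sibs through their shared mother (r = 1/4).
r = 1/16 + 1/4 = 5/16 = 0.3125.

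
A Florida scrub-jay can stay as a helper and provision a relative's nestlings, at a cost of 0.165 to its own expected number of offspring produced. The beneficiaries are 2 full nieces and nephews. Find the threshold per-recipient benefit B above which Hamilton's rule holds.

0.33

r to a full niece or nephew = 0.25 (full aunt/uncle↔niece/nephew: two paths of length 3 through the shared grandparent pair: r = 2·(1/2)^3 = 1/4).
Hamilton's rule with n recipients of equal r: n·r·B > C, so B > C/(n·r) = 0.165/(2·0.25) = 0.33.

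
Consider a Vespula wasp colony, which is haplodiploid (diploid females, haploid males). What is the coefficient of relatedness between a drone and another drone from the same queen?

0.5

Haploid brothers each carry a random half of the queen's diploid genome, so on average they share half: r = 1/2.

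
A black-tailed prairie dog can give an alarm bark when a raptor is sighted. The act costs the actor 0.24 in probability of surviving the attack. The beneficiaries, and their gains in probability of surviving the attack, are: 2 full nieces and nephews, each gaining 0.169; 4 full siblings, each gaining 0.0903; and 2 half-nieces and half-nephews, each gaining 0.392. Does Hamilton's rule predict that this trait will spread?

Yes

Hamilton's rule: the trait is favored when the sum of r·B over every recipient exceeds the actor's cost C.
r to a full niece or nephew = 0.25 (full aunt/uncle↔niece/nephew: two paths of length 3 through the shared grandparent pair: r = 2·(1/2)^3 = 1/4).
r to a full sibling = 1/2 (full sibs share both parents — two paths of length 2: r = 2·(1/2)^2 = 1/2).
r to a half-niece or half-nephew = 0.125 (half-aunt/uncle↔niece/nephew: one path of length 3: r = (1/2)^3 = 1/8).
Summing one r·B term per recipient: 2·0.25·0.169 + 4·0.5·0.0903 + 2·0.125·0.392 = 0.3631.
0.3631 > 0.24: the indirect benefit exceeds the cost.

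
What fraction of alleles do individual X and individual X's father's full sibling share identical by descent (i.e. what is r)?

Each parent–offspring link contributes a factor of 1/2, and independent paths through distinct common ancestors add.
Full aunt/uncle↔niece/nephew: two paths of length 3 through the shared grandparent pair: r = 2·(1/2)^3 = 1/4.

0.25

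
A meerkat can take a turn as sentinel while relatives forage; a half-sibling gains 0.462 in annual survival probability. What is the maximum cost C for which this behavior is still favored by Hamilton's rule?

r to a half-sibling = 0.25 (half-sibs share one parent — one path of length 2: r = (1/2)^2 = 1/4).
Hamilton's rule: n·r·B > C, so the trait is favored while C < n·r·B = 1·0.25·0.462 = 0.1155.

0.1155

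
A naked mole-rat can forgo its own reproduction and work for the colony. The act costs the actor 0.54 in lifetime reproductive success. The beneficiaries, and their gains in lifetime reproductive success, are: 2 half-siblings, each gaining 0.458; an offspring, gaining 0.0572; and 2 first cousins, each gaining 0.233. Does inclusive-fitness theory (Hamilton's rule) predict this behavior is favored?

Hamilton's rule: the trait is favored when the sum of r·B over every recipient exceeds the actor's cost C.
r to a half-sibling = 0.25 (half-sibs share one parent — one path of length 2: r = (1/2)^2 = 1/4).
r to an offspring = 1/2 (one parent–offspring link: r = (1/2)^1 = 1/2).
r to a first cousin = 0.125 (first cousins share one grandparent pair — two paths of length 4: r = 2·(1/2)^4 = 1/8).
Summing one r·B term per recipient: 2·0.25·0.458 + 1·0.5·0.0572 + 2·0.125·0.233 = 0.31585.
0.31585 < 0.54: the indirect benefit is less than the cost.

No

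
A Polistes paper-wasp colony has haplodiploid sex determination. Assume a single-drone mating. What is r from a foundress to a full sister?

0.75

Haplodiploid full sisters inherit their father's entire haploid genome identically (contributing 1/2) and on average half of their mother's contribution (1/2 · 1/2 = 1/4); r = 1/2 + 1/4 = 3/4.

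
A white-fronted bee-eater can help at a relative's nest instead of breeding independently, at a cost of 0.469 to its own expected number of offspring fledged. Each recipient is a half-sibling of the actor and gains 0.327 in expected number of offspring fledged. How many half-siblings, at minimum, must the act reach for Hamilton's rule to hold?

r to a half-sibling = 1/4 (half-sibs share one parent — one path of length 2: r = (1/2)^2 = 1/4).
Hamilton's rule: n·r·B > C  ⇒  n > C/(r·B) = 0.469/(0.25·0.327) = 5.737.
The smallest integer exceeding 5.737 is 6.

6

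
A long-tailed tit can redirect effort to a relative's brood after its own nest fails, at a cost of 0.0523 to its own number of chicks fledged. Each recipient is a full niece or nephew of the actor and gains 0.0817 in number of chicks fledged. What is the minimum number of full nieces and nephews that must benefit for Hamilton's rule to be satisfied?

3

r to a full niece or nephew = 1/4 (full aunt/uncle↔niece/nephew: two paths of length 3 through the shared grandparent pair: r = 2·(1/2)^3 = 1/4).
Hamilton's rule: n·r·B > C  ⇒  n > C/(r·B) = 0.0523/(0.25·0.0817) = 2.561.
The smallest integer exceeding 2.561 is 3.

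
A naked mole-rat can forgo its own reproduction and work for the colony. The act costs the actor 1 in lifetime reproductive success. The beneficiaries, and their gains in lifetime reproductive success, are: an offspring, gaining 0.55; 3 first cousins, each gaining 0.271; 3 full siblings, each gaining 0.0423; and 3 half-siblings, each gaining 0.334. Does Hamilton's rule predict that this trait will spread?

Hamilton's rule: the trait is favored when the sum of r·B over every recipient exceeds the actor's cost C.
r to an offspring = 1/2 (one parent–offspring link: r = (1/2)^1 = 1/2).
r to a first cousin = 0.125 (first cousins share one grandparent pair — two paths of length 4: r = 2·(1/2)^4 = 1/8).
r to a full sibling = 1/2 (full sibs share both parents — two paths of length 2: r = 2·(1/2)^2 = 1/2).
r to a half-sibling = 0.25 (half-sibs share one parent — one path of length 2: r = (1/2)^2 = 1/4).
Summing one r·B term per recipient: 1·0.5·0.55 + 3·0.125·0.271 + 3·0.5·0.0423 + 3·0.25·0.334 = 0.690575.
0.690575 < 1: the indirect benefit is less than the cost.

No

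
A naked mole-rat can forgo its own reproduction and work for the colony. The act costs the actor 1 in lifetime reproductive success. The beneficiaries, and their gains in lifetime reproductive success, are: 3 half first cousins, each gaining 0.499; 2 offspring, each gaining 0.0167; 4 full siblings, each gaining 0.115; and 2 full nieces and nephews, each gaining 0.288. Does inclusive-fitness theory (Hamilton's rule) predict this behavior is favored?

Hamilton's rule: the trait is favored when the sum of r·B over every recipient exceeds the actor's cost C.
r to a half first cousin = 0.0625 (half first cousins share one grandparent — one path of length 4: r = (1/2)^4 = 1/16).
r to an offspring = 1/2 (one parent–offspring link: r = (1/2)^1 = 1/2).
r to a full sibling = 0.5 (full sibs share both parents — two paths of length 2: r = 2·(1/2)^2 = 1/2).
r to a full niece or nephew = 0.25 (full aunt/uncle↔niece/nephew: two paths of length 3 through the shared grandparent pair: r = 2·(1/2)^3 = 1/4).
Summing one r·B term per recipient: 3·0.0625·0.499 + 2·0.5·0.0167 + 4·0.5·0.115 + 2·0.25·0.288 = 0.4842625.
0.4842625 < 1: the indirect benefit is less than the cost.

No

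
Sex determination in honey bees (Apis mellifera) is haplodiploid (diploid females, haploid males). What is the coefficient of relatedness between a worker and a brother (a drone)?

Her haploid brother carries none of their father's genes and a random half of their mother's genome; that half matches the maternal half of her own genome with probability 1/2: r = 1/2 · 1/2 = 1/4.

0.25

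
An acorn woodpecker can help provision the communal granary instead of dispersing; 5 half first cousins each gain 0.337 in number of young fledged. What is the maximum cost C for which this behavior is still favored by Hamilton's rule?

0.1053125

r to a half first cousin = 0.0625 (half first cousins share one grandparent — one path of length 4: r = (1/2)^4 = 1/16).
Hamilton's rule: n·r·B > C, so the trait is favored while C < n·r·B = 5·0.0625·0.337 = 0.1053125.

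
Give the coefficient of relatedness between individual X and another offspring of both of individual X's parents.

Each parent–offspring link contributes a factor of 1/2, and independent paths through distinct common ancestors add.
Full sibs share both parents — two paths of length 2: r = 2·(1/2)^2 = 1/2.

0.5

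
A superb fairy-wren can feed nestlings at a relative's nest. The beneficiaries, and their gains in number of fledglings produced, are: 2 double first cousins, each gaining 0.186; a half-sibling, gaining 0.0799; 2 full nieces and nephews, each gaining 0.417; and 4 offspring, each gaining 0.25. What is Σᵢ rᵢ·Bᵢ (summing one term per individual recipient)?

r to a double first cousin = 1/4 (double first cousins share both grandparent pairs — four paths of length 4: r = 4·(1/2)^4 = 1/4).
r to a half-sibling = 1/4 (half-sibs share one parent — one path of length 2: r = (1/2)^2 = 1/4).
r to a full niece or nephew = 1/4 (full aunt/uncle↔niece/nephew: two paths of length 3 through the shared grandparent pair: r = 2·(1/2)^3 = 1/4).
r to an offspring = 1/2 (one parent–offspring link: r = (1/2)^1 = 1/2).
Summing one r·B term per recipient: 2·0.25·0.186 + 1·0.25·0.0799 + 2·0.25·0.417 + 4·0.5·0.25 = 0.821475.

0.821475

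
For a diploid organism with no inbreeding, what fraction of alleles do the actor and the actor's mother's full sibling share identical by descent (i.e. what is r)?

0.25

Each parent–offspring link contributes a factor of 1/2, and independent paths through distinct common ancestors add.
Full aunt/uncle↔niece/nephew: two paths of length 3 through the shared grandparent pair: r = 2·(1/2)^3 = 1/4.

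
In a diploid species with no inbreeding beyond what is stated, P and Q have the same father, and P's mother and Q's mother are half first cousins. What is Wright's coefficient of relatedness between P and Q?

With two independent routes of shared ancestry, r is the sum of the two contributions.
P and Q are related in two ways: half-sibs through their shared father (r = 1/4) and half second cousins through their mothers (r = 1/64).
r = 1/4 + 1/64 = 17/64 = 0.265625.

0.265625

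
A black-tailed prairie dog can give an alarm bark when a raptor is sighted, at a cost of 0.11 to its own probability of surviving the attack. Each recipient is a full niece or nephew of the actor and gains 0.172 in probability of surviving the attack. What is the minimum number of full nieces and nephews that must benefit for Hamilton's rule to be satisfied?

r to a full niece or nephew = 0.25 (full aunt/uncle↔niece/nephew: two paths of length 3 through the shared grandparent pair: r = 2·(1/2)^3 = 1/4).
Hamilton's rule: n·r·B > C  ⇒  n > C/(r·B) = 0.11/(0.25·0.172) = 2.558.
The smallest integer exceeding 2.558 is 3.

3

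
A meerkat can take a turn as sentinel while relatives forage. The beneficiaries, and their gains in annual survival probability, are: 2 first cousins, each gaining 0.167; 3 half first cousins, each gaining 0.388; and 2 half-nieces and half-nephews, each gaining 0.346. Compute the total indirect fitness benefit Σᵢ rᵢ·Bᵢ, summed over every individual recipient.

r to a first cousin = 1/8 (first cousins share one grandparent pair — two paths of length 4: r = 2·(1/2)^4 = 1/8).
r to a half first cousin = 1/16 (half first cousins share one grandparent — one path of length 4: r = (1/2)^4 = 1/16).
r to a half-niece or half-nephew = 1/8 (half-aunt/uncle↔niece/nephew: one path of length 3: r = (1/2)^3 = 1/8).
Summing one r·B term per recipient: 2·0.125·0.167 + 3·0.0625·0.388 + 2·0.125·0.346 = 0.201.

0.201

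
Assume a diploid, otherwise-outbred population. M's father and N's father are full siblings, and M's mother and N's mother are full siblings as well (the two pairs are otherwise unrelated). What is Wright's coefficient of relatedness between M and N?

0.25

Relatedness sums over independent paths through distinct common ancestors.
M and N are related in two ways: first cousins through their fathers (r = 1/8) and first cousins through their mothers (r = 1/8) — i.e. double first cousins.
r = 1/8 + 1/8 = 0.25.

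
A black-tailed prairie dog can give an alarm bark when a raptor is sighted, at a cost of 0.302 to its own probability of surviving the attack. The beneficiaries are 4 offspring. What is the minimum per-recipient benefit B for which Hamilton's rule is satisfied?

r to an offspring = 1/2 (one parent–offspring link: r = (1/2)^1 = 1/2).
Hamilton's rule with n recipients of equal r: n·r·B > C, so B > C/(n·r) = 0.302/(4·0.5) = 0.151.

0.151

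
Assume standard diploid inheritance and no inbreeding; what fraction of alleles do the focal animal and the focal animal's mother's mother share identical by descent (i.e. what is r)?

Each parent–offspring link contributes a factor of 1/2, and independent paths through distinct common ancestors add.
Two parent–offspring links: r = (1/2)^2 = 1/4.

0.25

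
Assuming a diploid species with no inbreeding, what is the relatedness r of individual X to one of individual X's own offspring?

Each parent–offspring link contributes a factor of 1/2, and independent paths through distinct common ancestors add.
One parent–offspring link: r = (1/2)^1 = 1/2.

0.5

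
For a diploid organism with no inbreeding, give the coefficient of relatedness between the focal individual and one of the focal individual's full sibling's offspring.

Each parent–offspring link contributes a factor of 1/2, and independent paths through distinct common ancestors add.
Full aunt/uncle↔niece/nephew: two paths of length 3 through the shared grandparent pair: r = 2·(1/2)^3 = 1/4.

0.25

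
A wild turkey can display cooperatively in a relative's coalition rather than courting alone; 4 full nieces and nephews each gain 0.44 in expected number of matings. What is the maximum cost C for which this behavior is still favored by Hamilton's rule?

0.44

r to a full niece or nephew = 0.25 (full aunt/uncle↔niece/nephew: two paths of length 3 through the shared grandparent pair: r = 2·(1/2)^3 = 1/4).
Hamilton's rule: n·r·B > C, so the trait is favored while C < n·r·B = 4·0.25·0.44 = 0.44.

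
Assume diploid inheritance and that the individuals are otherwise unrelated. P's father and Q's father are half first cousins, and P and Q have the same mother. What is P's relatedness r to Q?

0.265625

Wright's path rule: contributions from independent ancestry routes add.
P and Q are related in two ways: half second cousins through their fathers (r = 1/64) and half-sibs through their shared mother (r = 1/4).
r = 1/64 + 1/4 = 17/64 = 0.265625.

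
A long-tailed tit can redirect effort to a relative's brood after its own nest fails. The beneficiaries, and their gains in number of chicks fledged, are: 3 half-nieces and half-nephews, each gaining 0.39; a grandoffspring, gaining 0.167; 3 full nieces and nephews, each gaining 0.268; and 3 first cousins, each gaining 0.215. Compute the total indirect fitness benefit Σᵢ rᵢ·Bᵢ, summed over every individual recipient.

0.469625

r to a half-niece or half-nephew = 0.125 (half-aunt/uncle↔niece/nephew: one path of length 3: r = (1/2)^3 = 1/8).
r to a grandoffspring = 0.25 (two parent–offspring links: r = (1/2)^2 = 1/4).
r to a full niece or nephew = 0.25 (full aunt/uncle↔niece/nephew: two paths of length 3 through the shared grandparent pair: r = 2·(1/2)^3 = 1/4).
r to a first cousin = 1/8 (first cousins share one grandparent pair — two paths of length 4: r = 2·(1/2)^4 = 1/8).
Summing one r·B term per recipient: 3·0.125·0.39 + 1·0.25·0.167 + 3·0.25·0.268 + 3·0.125·0.215 = 0.469625.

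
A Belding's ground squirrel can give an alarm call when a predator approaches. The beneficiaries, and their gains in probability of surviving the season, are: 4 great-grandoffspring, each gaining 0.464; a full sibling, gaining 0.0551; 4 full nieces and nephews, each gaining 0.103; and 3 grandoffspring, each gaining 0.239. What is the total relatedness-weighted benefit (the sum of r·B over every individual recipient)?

r to a great-grandoffspring = 0.125 (three parent–offspring links: r = (1/2)^3 = 1/8).
r to a full sibling = 1/2 (full sibs share both parents — two paths of length 2: r = 2·(1/2)^2 = 1/2).
r to a full niece or nephew = 0.25 (full aunt/uncle↔niece/nephew: two paths of length 3 through the shared grandparent pair: r = 2·(1/2)^3 = 1/4).
r to a grandoffspring = 0.25 (two parent–offspring links: r = (1/2)^2 = 1/4).
Summing one r·B term per recipient: 4·0.125·0.464 + 1·0.5·0.0551 + 4·0.25·0.103 + 3·0.25·0.239 = 0.5418.

0.5418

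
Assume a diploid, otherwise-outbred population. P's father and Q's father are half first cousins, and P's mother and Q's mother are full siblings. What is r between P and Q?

0.140625

Wright's path rule: contributions from independent ancestry routes add.
P and Q are related in two ways: half second cousins through their fathers (r = 1/64) and first cousins through their mothers (r = 1/8).
r = 1/64 + 1/8 = 0.140625.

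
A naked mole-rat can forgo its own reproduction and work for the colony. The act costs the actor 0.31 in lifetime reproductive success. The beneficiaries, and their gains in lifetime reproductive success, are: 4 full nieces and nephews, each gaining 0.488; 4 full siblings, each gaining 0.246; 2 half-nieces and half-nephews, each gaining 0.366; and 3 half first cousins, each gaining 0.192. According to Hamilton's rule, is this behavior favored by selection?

Yes

Hamilton's rule: the trait is favored when the sum of r·B over every recipient exceeds the actor's cost C.
r to a full niece or nephew = 1/4 (full aunt/uncle↔niece/nephew: two paths of length 3 through the shared grandparent pair: r = 2·(1/2)^3 = 1/4).
r to a full sibling = 1/2 (full sibs share both parents — two paths of length 2: r = 2·(1/2)^2 = 1/2).
r to a half-niece or half-nephew = 0.125 (half-aunt/uncle↔niece/nephew: one path of length 3: r = (1/2)^3 = 1/8).
r to a half first cousin = 0.0625 (half first cousins share one grandparent — one path of length 4: r = (1/2)^4 = 1/16).
Summing one r·B term per recipient: 4·0.25·0.488 + 4·0.5·0.246 + 2·0.125·0.366 + 3·0.0625·0.192 = 1.1075.
1.1075 > 0.31: the indirect benefit exceeds the cost.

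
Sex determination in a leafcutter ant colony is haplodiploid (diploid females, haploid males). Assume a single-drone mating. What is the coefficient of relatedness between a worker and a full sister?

Haplodiploid full sisters inherit their father's entire haploid genome identically (contributing 1/2) and on average half of their mother's contribution (1/2 · 1/2 = 1/4); r = 1/2 + 1/4 = 3/4.

0.75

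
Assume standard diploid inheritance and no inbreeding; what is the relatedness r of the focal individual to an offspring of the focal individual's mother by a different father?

0.25

Each parent–offspring link contributes a factor of 1/2, and independent paths through distinct common ancestors add.
Half-sibs share one parent — one path of length 2: r = (1/2)^2 = 1/4.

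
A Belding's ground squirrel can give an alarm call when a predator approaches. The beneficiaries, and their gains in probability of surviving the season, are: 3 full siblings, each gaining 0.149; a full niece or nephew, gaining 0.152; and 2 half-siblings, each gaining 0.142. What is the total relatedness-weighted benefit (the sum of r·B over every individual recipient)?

r to a full sibling = 0.5 (full sibs share both parents — two paths of length 2: r = 2·(1/2)^2 = 1/2).
r to a full niece or nephew = 1/4 (full aunt/uncle↔niece/nephew: two paths of length 3 through the shared grandparent pair: r = 2·(1/2)^3 = 1/4).
r to a half-sibling = 0.25 (half-sibs share one parent — one path of length 2: r = (1/2)^2 = 1/4).
Summing one r·B term per recipient: 3·0.5·0.149 + 1·0.25·0.152 + 2·0.25·0.142 = 0.3325.

0.3325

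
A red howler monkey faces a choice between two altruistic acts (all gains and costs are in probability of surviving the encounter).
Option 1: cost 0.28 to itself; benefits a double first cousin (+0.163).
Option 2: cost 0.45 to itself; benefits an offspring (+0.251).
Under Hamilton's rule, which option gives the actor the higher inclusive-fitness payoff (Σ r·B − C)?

Option 1: r to a double first cousin = 0.25.
Option 1: Σ r·B − C = (1·0.25·0.163) − 0.28 = -0.23925.
Option 2: r to an offspring = 0.5.
Option 2: Σ r·B − C = (1·0.5·0.251) − 0.45 = -0.3245.
Option 1 has the higher net inclusive-fitness payoff.

Option 1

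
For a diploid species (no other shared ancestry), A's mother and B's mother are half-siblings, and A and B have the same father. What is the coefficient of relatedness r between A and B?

Relatedness sums over independent paths through distinct common ancestors.
A and B are related in two ways: half first cousins through their mothers (r = 1/16) and half-sibs through their shared father (r = 1/4).
r = 1/16 + 1/4 = 5/16 = 0.3125.

0.3125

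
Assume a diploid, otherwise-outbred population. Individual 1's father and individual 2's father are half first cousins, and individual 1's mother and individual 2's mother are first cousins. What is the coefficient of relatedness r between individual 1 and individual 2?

With two independent routes of shared ancestry, r is the sum of the two contributions.
Individual 1 and individual 2 are related in two ways: half second cousins through their fathers (r = 1/64) and second cousins through their mothers (r = 1/32).
r = 1/64 + 1/32 = 3/64 = 0.046875.

0.046875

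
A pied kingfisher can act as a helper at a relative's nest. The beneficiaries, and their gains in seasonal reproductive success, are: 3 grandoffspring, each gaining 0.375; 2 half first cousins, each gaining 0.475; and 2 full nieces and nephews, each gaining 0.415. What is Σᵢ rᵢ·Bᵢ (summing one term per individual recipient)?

0.548125

r to a grandoffspring = 1/4 (two parent–offspring links: r = (1/2)^2 = 1/4).
r to a half first cousin = 0.0625 (half first cousins share one grandparent — one path of length 4: r = (1/2)^4 = 1/16).
r to a full niece or nephew = 0.25 (full aunt/uncle↔niece/nephew: two paths of length 3 through the shared grandparent pair: r = 2·(1/2)^3 = 1/4).
Summing one r·B term per recipient: 3·0.25·0.375 + 2·0.0625·0.475 + 2·0.25·0.415 = 0.548125.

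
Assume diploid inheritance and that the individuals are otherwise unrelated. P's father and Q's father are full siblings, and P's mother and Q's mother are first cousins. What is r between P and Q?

0.15625

Wright's path rule: contributions from independent ancestry routes add.
P and Q are related in two ways: first cousins through their fathers (r = 1/8) and second cousins through their mothers (r = 1/32).
r = 1/8 + 1/32 = 5/32 = 0.15625.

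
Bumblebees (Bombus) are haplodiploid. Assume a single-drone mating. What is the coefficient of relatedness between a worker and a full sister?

Haplodiploid full sisters inherit their father's entire haploid genome identically (contributing 1/2) and on average half of their mother's contribution (1/2 · 1/2 = 1/4); r = 1/2 + 1/4 = 3/4.

0.75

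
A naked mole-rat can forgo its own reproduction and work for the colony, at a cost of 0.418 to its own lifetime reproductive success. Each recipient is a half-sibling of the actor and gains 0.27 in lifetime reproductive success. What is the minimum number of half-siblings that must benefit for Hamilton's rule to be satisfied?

r to a half-sibling = 0.25 (half-sibs share one parent — one path of length 2: r = (1/2)^2 = 1/4).
Hamilton's rule: n·r·B > C  ⇒  n > C/(r·B) = 0.418/(0.25·0.27) = 6.193.
The smallest integer exceeding 6.193 is 7.

7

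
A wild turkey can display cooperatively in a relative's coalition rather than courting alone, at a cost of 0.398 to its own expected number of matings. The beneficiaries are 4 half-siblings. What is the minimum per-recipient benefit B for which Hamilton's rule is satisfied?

0.398

r to a half-sibling = 1/4 (half-sibs share one parent — one path of length 2: r = (1/2)^2 = 1/4).
Hamilton's rule with n recipients of equal r: n·r·B > C, so B > C/(n·r) = 0.398/(4·0.25) = 0.398.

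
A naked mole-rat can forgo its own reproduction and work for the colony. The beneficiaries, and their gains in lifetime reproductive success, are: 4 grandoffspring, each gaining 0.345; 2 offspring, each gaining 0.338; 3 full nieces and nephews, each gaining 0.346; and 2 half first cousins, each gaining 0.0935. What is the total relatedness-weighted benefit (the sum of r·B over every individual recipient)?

r to a grandoffspring = 1/4 (two parent–offspring links: r = (1/2)^2 = 1/4).
r to an offspring = 0.5 (one parent–offspring link: r = (1/2)^1 = 1/2).
r to a full niece or nephew = 0.25 (full aunt/uncle↔niece/nephew: two paths of length 3 through the shared grandparent pair: r = 2·(1/2)^3 = 1/4).
r to a half first cousin = 0.0625 (half first cousins share one grandparent — one path of length 4: r = (1/2)^4 = 1/16).
Summing one r·B term per recipient: 4·0.25·0.345 + 2·0.5·0.338 + 3·0.25·0.346 + 2·0.0625·0.0935 = 0.9541875.

0.9541875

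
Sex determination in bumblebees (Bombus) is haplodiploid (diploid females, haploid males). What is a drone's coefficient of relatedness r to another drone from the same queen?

Haploid brothers each carry a random half of the queen's diploid genome, so on average they share half: r = 1/2.

0.5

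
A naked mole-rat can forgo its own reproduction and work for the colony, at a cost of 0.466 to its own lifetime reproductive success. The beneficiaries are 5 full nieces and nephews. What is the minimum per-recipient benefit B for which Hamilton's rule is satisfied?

0.3728

r to a full niece or nephew = 1/4 (full aunt/uncle↔niece/nephew: two paths of length 3 through the shared grandparent pair: r = 2·(1/2)^3 = 1/4).
Hamilton's rule with n recipients of equal r: n·r·B > C, so B > C/(n·r) = 0.466/(5·0.25) = 0.3728.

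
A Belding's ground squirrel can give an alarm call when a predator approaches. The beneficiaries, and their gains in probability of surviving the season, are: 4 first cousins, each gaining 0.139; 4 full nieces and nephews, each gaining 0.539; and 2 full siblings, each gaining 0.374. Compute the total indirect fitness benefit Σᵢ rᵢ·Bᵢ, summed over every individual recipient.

0.9825

r to a first cousin = 1/8 (first cousins share one grandparent pair — two paths of length 4: r = 2·(1/2)^4 = 1/8).
r to a full niece or nephew = 1/4 (full aunt/uncle↔niece/nephew: two paths of length 3 through the shared grandparent pair: r = 2·(1/2)^3 = 1/4).
r to a full sibling = 0.5 (full sibs share both parents — two paths of length 2: r = 2·(1/2)^2 = 1/2).
Summing one r·B term per recipient: 4·0.125·0.139 + 4·0.25·0.539 + 2·0.5·0.374 = 0.9825.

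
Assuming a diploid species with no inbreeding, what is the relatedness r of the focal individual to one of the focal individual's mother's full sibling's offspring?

0.125

Each parent–offspring link contributes a factor of 1/2, and independent paths through distinct common ancestors add.
First cousins share one grandparent pair — two paths of length 4: r = 2·(1/2)^4 = 1/8.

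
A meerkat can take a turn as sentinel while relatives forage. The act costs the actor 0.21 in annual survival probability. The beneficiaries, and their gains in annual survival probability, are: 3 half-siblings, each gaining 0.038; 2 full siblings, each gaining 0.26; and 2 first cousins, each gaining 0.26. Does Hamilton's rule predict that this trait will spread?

Yes

Hamilton's rule: the trait is favored when the sum of r·B over every recipient exceeds the actor's cost C.
r to a half-sibling = 1/4 (half-sibs share one parent — one path of length 2: r = (1/2)^2 = 1/4).
r to a full sibling = 0.5 (full sibs share both parents — two paths of length 2: r = 2·(1/2)^2 = 1/2).
r to a first cousin = 0.125 (first cousins share one grandparent pair — two paths of length 4: r = 2·(1/2)^4 = 1/8).
Summing one r·B term per recipient: 3·0.25·0.038 + 2·0.5·0.26 + 2·0.125·0.26 = 0.3535.
0.3535 > 0.21: the indirect benefit exceeds the cost.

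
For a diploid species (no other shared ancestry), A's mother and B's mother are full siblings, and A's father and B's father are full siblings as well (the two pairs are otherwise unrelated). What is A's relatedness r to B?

Relatedness sums over independent paths through distinct common ancestors.
A and B are related in two ways: first cousins through their mothers (r = 1/8) and first cousins through their fathers (r = 1/8) — i.e. double first cousins.
r = 1/8 + 1/8 = 0.25.

0.25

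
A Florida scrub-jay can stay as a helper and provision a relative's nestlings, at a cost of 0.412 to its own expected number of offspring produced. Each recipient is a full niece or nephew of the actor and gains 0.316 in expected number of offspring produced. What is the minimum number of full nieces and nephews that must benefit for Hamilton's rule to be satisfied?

r to a full niece or nephew = 1/4 (full aunt/uncle↔niece/nephew: two paths of length 3 through the shared grandparent pair: r = 2·(1/2)^3 = 1/4).
Hamilton's rule: n·r·B > C  ⇒  n > C/(r·B) = 0.412/(0.25·0.316) = 5.215.
The smallest integer exceeding 5.215 is 6.

6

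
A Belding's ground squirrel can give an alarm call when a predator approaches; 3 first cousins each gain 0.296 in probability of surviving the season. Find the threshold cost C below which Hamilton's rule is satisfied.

0.111

r to a first cousin = 1/8 (first cousins share one grandparent pair — two paths of length 4: r = 2·(1/2)^4 = 1/8).
Hamilton's rule: n·r·B > C, so the trait is favored while C < n·r·B = 3·0.125·0.296 = 0.111.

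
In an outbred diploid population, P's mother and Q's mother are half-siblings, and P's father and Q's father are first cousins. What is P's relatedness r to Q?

0.09375

Independent pedigree routes through distinct common ancestors add.
P and Q are related in two ways: half first cousins through their mothers (r = 1/16) and second cousins through their fathers (r = 1/32).
r = 1/16 + 1/32 = 0.09375.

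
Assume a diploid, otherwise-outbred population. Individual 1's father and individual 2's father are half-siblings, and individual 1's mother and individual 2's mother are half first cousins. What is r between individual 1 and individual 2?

0.078125

With two independent routes of shared ancestry, r is the sum of the two contributions.
Individual 1 and individual 2 are related in two ways: half first cousins through their fathers (r = 1/16) and half second cousins through their mothers (r = 1/64).
r = 1/16 + 1/64 = 5/64 = 0.078125.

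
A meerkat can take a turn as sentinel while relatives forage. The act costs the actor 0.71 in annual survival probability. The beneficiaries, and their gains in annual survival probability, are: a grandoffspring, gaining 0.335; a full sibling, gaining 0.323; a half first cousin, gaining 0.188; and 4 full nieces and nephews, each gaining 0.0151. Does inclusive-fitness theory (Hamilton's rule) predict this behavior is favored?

Hamilton's rule: the trait is favored when the sum of r·B over every recipient exceeds the actor's cost C.
r to a grandoffspring = 0.25 (two parent–offspring links: r = (1/2)^2 = 1/4).
r to a full sibling = 0.5 (full sibs share both parents — two paths of length 2: r = 2·(1/2)^2 = 1/2).
r to a half first cousin = 1/16 (half first cousins share one grandparent — one path of length 4: r = (1/2)^4 = 1/16).
r to a full niece or nephew = 0.25 (full aunt/uncle↔niece/nephew: two paths of length 3 through the shared grandparent pair: r = 2·(1/2)^3 = 1/4).
Summing one r·B term per recipient: 1·0.25·0.335 + 1·0.5·0.323 + 1·0.0625·0.188 + 4·0.25·0.0151 = 0.2721.
0.2721 < 0.71: the indirect benefit is less than the cost.

No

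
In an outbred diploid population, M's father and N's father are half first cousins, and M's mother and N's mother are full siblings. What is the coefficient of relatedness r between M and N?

0.140625

Wright's path rule: contributions from independent ancestry routes add.
M and N are related in two ways: half second cousins through their fathers (r = 1/64) and first cousins through their mothers (r = 1/8).
r = 1/64 + 1/8 = 9/64 = 0.140625.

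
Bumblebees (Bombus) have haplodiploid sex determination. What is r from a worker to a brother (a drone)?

0.25

Her haploid brother carries none of their father's genes and a random half of their mother's genome; that half matches the maternal half of her own genome with probability 1/2: r = 1/2 · 1/2 = 1/4.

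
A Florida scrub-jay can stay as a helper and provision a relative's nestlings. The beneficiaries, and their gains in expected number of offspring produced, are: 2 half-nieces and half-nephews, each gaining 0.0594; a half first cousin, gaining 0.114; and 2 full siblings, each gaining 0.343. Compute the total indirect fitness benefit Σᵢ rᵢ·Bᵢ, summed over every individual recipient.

r to a half-niece or half-nephew = 0.125 (half-aunt/uncle↔niece/nephew: one path of length 3: r = (1/2)^3 = 1/8).
r to a half first cousin = 1/16 (half first cousins share one grandparent — one path of length 4: r = (1/2)^4 = 1/16).
r to a full sibling = 0.5 (full sibs share both parents — two paths of length 2: r = 2·(1/2)^2 = 1/2).
Summing one r·B term per recipient: 2·0.125·0.0594 + 1·0.0625·0.114 + 2·0.5·0.343 = 0.364975.

0.364975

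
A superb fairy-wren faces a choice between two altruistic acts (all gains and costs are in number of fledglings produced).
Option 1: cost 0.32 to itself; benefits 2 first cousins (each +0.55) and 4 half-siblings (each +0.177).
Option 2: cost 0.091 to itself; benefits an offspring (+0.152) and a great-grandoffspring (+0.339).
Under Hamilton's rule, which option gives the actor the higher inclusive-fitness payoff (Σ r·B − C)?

Option 1: r to a first cousin = 0.125.
Option 1: r to a half-sibling = 0.25.
Option 1: Σ r·B − C = (2·0.125·0.55 + 4·0.25·0.177) − 0.32 = -0.0055.
Option 2: r to an offspring = 0.5.
Option 2: r to a great-grandoffspring = 0.125.
Option 2: Σ r·B − C = (1·0.5·0.152 + 1·0.125·0.339) − 0.091 = 0.027375.
Option 2 has the higher net inclusive-fitness payoff.

Option 2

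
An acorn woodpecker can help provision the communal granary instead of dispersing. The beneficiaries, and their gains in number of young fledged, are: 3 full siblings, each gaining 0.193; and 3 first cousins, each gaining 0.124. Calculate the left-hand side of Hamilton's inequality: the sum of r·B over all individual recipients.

r to a full sibling = 0.5 (full sibs share both parents — two paths of length 2: r = 2·(1/2)^2 = 1/2).
r to a first cousin = 1/8 (first cousins share one grandparent pair — two paths of length 4: r = 2·(1/2)^4 = 1/8).
Summing one r·B term per recipient: 3·0.5·0.193 + 3·0.125·0.124 = 0.336.

0.336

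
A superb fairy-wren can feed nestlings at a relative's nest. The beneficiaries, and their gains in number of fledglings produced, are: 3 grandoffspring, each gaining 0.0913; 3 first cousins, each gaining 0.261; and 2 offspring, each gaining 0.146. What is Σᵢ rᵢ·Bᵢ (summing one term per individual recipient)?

r to a grandoffspring = 0.25 (two parent–offspring links: r = (1/2)^2 = 1/4).
r to a first cousin = 1/8 (first cousins share one grandparent pair — two paths of length 4: r = 2·(1/2)^4 = 1/8).
r to an offspring = 0.5 (one parent–offspring link: r = (1/2)^1 = 1/2).
Summing one r·B term per recipient: 3·0.25·0.0913 + 3·0.125·0.261 + 2·0.5·0.146 = 0.31235.

0.31235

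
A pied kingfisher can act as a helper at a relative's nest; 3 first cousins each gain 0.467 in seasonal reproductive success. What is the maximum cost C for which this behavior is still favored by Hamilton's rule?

r to a first cousin = 0.125 (first cousins share one grandparent pair — two paths of length 4: r = 2·(1/2)^4 = 1/8).
Hamilton's rule: n·r·B > C, so the trait is favored while C < n·r·B = 3·0.125·0.467 = 0.175125.

0.175125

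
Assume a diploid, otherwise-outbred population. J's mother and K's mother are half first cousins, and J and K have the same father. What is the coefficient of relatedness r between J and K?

0.265625

Relatedness sums over independent paths through distinct common ancestors.
J and K are related in two ways: half second cousins through their mothers (r = 1/64) and half-sibs through their shared father (r = 1/4).
r = 1/64 + 1/4 = 0.265625.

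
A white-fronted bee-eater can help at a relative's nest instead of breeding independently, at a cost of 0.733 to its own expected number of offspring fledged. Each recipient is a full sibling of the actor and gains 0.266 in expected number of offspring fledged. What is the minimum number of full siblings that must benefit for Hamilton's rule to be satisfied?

r to a full sibling = 1/2 (full sibs share both parents — two paths of length 2: r = 2·(1/2)^2 = 1/2).
Hamilton's rule: n·r·B > C  ⇒  n > C/(r·B) = 0.733/(0.5·0.266) = 5.511.
The smallest integer exceeding 5.511 is 6.

6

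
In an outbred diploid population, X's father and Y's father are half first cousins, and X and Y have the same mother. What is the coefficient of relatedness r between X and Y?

0.265625

Independent pedigree routes through distinct common ancestors add.
X and Y are related in two ways: half second cousins through their fathers (r = 1/64) and half-sibs through their shared mother (r = 1/4).
r = 1/64 + 1/4 = 0.265625.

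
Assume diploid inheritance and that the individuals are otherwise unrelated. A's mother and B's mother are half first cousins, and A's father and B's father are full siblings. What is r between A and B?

0.140625

Independent pedigree routes through distinct common ancestors add.
A and B are related in two ways: half second cousins through their mothers (r = 1/64) and first cousins through their fathers (r = 1/8).
r = 1/64 + 1/8 = 9/64 = 0.140625.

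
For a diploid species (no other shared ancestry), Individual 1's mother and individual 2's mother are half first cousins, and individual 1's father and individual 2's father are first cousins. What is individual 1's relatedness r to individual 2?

With two independent routes of shared ancestry, r is the sum of the two contributions.
Individual 1 and individual 2 are related in two ways: half second cousins through their mothers (r = 1/64) and second cousins through their fathers (r = 1/32).
r = 1/64 + 1/32 = 0.046875.

0.046875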